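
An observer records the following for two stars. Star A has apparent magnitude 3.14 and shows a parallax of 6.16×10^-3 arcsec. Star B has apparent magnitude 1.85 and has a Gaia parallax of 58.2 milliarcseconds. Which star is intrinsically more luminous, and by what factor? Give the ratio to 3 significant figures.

Star A: d = 1/p = 1/6.16×10^-3″ = 162.3 pc
Star A: M = m − 5 log₁₀ d + 5 = 3.14 − 5·2.2104 + 5 = -2.912
Star B: p = 58.2 mas = 0.0582″ → d = 1/p = 17.18 pc
Star B: M = m − 5 log₁₀ d + 5 = 1.85 − 5·1.2351 + 5 = 0.675
ΔM = M_A − M_B = -2.912 − (0.675) = -3.587; smaller M is more luminous → Star A.
L ratio = 10^(0.4 |ΔM|) = 10^1.435 = 27.21

Star A is more luminous, by a factor of 27.2.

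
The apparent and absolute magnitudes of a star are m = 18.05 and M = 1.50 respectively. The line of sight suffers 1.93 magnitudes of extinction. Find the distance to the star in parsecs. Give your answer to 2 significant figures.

d ≈ 8400 pc

m − M = 5 log₁₀(d/10 pc) + A  ⇒  18.05 − (1.50) − 1.93 = 5 log₁₀(d/10)
14.620 = 5 log₁₀(d/10)
log₁₀ d = (m − M − A)/5 + 1 = 3.9240
d = 10^3.9240 = 8395 pc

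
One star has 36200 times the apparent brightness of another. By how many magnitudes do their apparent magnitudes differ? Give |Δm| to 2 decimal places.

|Δm| ≈ 11.40

Pogson: Δm = −2.5 log₁₀(ratio) = −2.5 log₁₀(36200) = −2.5 × 4.5587 = -11.397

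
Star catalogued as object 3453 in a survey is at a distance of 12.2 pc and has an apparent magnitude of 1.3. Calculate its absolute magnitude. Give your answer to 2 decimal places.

5 log₁₀(d/10 pc) = 5 log₁₀(12.20) − 5 = 0.432
M = m − 5 log₁₀(d/10) = 1.3 − 0.432 = 0.868

M ≈ 0.87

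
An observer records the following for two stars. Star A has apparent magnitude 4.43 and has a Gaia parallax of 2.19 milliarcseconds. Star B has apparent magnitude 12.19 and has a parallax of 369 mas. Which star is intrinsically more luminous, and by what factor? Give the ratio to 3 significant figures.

Star A is more luminous, by a factor of 3.61×10^7.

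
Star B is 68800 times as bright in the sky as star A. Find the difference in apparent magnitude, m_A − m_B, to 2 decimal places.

Pogson: Δm = −2.5 log₁₀(ratio) = −2.5 log₁₀(68800) = −2.5 × 4.8376 = -12.094
Star B is brighter so has the smaller magnitude: m_A − m_B is positive.

m_A − m_B ≈ 12.09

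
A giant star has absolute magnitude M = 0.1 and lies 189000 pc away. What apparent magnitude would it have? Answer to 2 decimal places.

m ≈ 21.48

m = M + 5 log₁₀ d − 5 = 0.1 + 5·5.2765 − 5 = 21.482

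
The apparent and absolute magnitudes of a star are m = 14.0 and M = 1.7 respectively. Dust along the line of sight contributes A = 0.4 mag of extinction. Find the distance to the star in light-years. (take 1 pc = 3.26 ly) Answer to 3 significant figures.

d ≈ 7820 ly

m − M = 5 log₁₀(d/10 pc) + A  ⇒  14.0 − (1.7) − 0.4 = 5 log₁₀(d/10)
11.900 = 5 log₁₀(d/10)
log₁₀ d = (m − M − A)/5 + 1 = 3.3800
d = 10^3.3800 = 2399 pc
= 7820 ly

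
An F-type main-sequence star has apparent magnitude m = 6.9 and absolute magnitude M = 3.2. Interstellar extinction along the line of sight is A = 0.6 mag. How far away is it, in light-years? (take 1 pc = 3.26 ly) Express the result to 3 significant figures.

d ≈ 136 ly

m − M = 5 log₁₀(d/10 pc) + A  ⇒  6.9 − (3.2) − 0.6 = 5 log₁₀(d/10)
3.100 = 5 log₁₀(d/10)
log₁₀ d = (m − M − A)/5 + 1 = 1.6200
d = 10^1.6200 = 41.69 pc
= 135.9 ly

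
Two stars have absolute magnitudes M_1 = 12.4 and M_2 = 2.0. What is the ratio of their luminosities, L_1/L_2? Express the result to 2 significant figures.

L_1/L_2 ≈ 6.9×10^-5

ΔM = M_1 − M_2 = 10.4
L_1/L_2 = 10^(−0.4 ΔM) = 10^-4.160 = 6.918×10^-5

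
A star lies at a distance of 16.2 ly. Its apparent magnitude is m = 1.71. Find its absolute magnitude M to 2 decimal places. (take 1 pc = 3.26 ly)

M ≈ 3.23

d = 16.2 ly / 3.26 = 4.969 pc
5 log₁₀(d/10 pc) = 5 log₁₀(4.969) − 5 = -1.519
M = m − 5 log₁₀(d/10) = 1.71 + 1.519 = 3.229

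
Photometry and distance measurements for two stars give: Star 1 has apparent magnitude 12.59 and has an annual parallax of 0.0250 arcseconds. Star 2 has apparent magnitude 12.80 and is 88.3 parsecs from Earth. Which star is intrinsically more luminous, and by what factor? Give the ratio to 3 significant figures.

Star 2 is more luminous, by a factor of 4.02.

Star 1: d = 1/p = 1/0.0250″ = 40.00 pc
Star 1: M = m − 5 log₁₀ d + 5 = 12.59 − 5·1.6021 + 5 = 9.580
Star 2: M = m − 5 log₁₀ d + 5 = 12.80 − 5·1.9460 + 5 = 8.070
ΔM = M_1 − M_2 = 9.580 − (8.070) = 1.510; smaller M is more luminous → Star 2.
L ratio = 10^(0.4 |ΔM|) = 10^0.604 = 4.016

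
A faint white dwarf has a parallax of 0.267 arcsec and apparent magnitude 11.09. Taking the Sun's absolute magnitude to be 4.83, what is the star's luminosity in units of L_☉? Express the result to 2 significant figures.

L/L_☉ ≈ 4.4×10^-4

d = 1/p = 1/0.267″ = 3.745 pc
M = m − 5 log₁₀ d + 5 = 11.09 − 5·0.5735 + 5 = 13.223
M − M_☉ = 13.223 − 4.83 = 8.393
L/L_☉ = 10^(−0.4 × 8.393) = 4.395×10^-4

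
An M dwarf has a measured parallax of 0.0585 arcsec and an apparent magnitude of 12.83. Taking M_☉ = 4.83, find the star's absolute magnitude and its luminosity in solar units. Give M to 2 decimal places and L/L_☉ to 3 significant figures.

d = 1/p = 1/0.0585″ = 17.09 pc
M = m − 5 log₁₀ d + 5 = 12.83 − 5·1.2328 + 5 = 11.666
M − M_☉ = 11.666 − 4.83 = 6.836
L/L_☉ = 10^(−0.4 × 6.836) = 1.844×10^-3

M ≈ 11.67; L/L_☉ ≈ 1.84×10^-3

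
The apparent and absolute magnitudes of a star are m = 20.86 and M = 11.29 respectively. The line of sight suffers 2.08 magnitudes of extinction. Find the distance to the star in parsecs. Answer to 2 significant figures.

m − M = 5 log₁₀(d/10 pc) + A  ⇒  20.86 − (11.29) − 2.08 = 5 log₁₀(d/10)
7.490 = 5 log₁₀(d/10)
log₁₀ d = (m − M − A)/5 + 1 = 2.4980
d = 10^2.4980 = 314.8 pc

d ≈ 310 pc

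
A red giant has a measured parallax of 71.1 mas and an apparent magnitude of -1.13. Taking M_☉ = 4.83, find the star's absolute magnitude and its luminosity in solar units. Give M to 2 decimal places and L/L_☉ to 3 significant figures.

d = 1/p = 1000/71.1 mas = 14.06 pc
M = m − 5 log₁₀ d + 5 = -1.13 − 5·1.1481 + 5 = -1.871
M − M_☉ = -1.871 − 4.83 = -6.701
L/L_☉ = 10^(−0.4 × -6.701) = 478.9

M ≈ -1.87; L/L_☉ ≈ 479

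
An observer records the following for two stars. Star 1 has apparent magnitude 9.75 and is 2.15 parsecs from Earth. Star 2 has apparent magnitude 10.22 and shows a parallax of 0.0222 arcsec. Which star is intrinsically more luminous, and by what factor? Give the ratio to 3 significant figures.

Star 1: M = m − 5 log₁₀ d + 5 = 9.75 − 5·0.3324 + 5 = 13.088
Star 2: d = 1/p = 1/0.0222″ = 45.05 pc
Star 2: M = m − 5 log₁₀ d + 5 = 10.22 − 5·1.6536 + 5 = 6.952
ΔM = M_1 − M_2 = 13.088 − (6.952) = 6.136; smaller M is more luminous → Star 2.
L ratio = 10^(0.4 |ΔM|) = 10^2.454 = 284.7

Star 2 is more luminous, by a factor of 285.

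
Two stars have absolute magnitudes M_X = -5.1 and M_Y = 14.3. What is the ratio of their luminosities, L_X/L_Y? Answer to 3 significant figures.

ΔM = M_X − M_Y = -19.4
L_X/L_Y = 10^(−0.4 ΔM) = 10^7.760 = 5.754×10^7

L_X/L_Y ≈ 5.75×10^7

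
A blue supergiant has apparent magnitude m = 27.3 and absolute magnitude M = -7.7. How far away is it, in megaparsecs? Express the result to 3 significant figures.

d ≈ 100 Mpc

Distance modulus: m − M = 27.3 − (-7.7) = 35.000
m − M = 5 log₁₀ d − 5
log₁₀ d = (m − M)/5 + 1 = 8.0000
d = 10^8.0000 = 1.000×10^8 pc
= 100.0 Mpc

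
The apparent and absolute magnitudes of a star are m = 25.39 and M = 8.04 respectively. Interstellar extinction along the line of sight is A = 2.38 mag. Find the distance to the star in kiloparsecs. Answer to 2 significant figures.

m − M = 5 log₁₀(d/10 pc) + A  ⇒  25.39 − (8.04) − 2.38 = 5 log₁₀(d/10)
14.970 = 5 log₁₀(d/10)
log₁₀ d = (m − M − A)/5 + 1 = 3.9940
d = 10^3.9940 = 9863 pc
= 9.863 kpc

d ≈ 9.9 kpc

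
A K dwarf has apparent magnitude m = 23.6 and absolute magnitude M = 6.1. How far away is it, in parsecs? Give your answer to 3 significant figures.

d ≈ 31600 pc

μ = m − M = 17.500
m − M = 5 log₁₀ d − 5
log₁₀ d = (m − M)/5 + 1 = 4.5000
d = 10^4.5000 = 31620 pc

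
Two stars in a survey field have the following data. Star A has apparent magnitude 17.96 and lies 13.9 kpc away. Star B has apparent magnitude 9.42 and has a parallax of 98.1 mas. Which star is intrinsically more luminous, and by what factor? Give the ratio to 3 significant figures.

Star A is more luminous, by a factor of 713.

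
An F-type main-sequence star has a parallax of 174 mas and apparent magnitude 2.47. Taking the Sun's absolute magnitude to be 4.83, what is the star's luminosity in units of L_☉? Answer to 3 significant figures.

L/L_☉ ≈ 2.90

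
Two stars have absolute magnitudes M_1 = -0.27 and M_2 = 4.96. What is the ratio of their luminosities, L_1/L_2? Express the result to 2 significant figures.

ΔM = M_1 − M_2 = -5.23
L_1/L_2 = 10^(−0.4 ΔM) = 10^2.092 = 123.6

L_1/L_2 ≈ 120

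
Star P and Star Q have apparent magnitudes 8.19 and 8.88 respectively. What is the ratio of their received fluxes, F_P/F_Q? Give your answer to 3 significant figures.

F_P/F_Q ≈ 1.89

Δm = 8.19 − (8.88) = -0.69
Flux ratio = 10^(−0.4 Δm) = 10^(−0.4 × -0.69) = 10^0.276 = 1.888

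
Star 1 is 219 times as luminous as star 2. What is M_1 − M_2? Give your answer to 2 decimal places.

M_1 − M_2 ≈ -5.85

Pogson: ΔM = −2.5 log₁₀(ratio) = −2.5 log₁₀(219) = −2.5 × 2.3404 = -5.851
Star 1 is brighter, so it has the smaller magnitude: the difference is negative.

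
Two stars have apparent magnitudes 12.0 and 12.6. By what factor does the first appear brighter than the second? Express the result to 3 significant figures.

Magnitude difference = -0.6
Flux ratio = 10^(−0.4 Δm) = 10^(−0.4 × -0.6) = 10^0.240 = 1.738

1.74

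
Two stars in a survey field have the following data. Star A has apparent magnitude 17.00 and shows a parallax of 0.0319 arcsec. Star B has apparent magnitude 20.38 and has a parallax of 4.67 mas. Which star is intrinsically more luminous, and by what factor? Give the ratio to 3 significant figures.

Star A: d = 1/p = 1/0.0319″ = 31.35 pc
Star A: M = m − 5 log₁₀ d + 5 = 17.00 − 5·1.4962 + 5 = 14.519
Star B: p = 4.67 mas = 4.67×10^-3″ → d = 1/p = 214.1 pc
Star B: M = m − 5 log₁₀ d + 5 = 20.38 − 5·2.3307 + 5 = 13.727
ΔM = M_A − M_B = 14.519 − (13.727) = 0.792; smaller M is more luminous → Star B.
L ratio = 10^(0.4 |ΔM|) = 10^0.317 = 2.075

Star B is more luminous, by a factor of 2.07.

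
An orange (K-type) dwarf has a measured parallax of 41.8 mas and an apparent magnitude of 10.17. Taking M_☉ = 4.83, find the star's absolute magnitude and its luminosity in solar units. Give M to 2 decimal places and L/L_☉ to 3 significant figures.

d = 1/p = 1000/41.8 mas = 23.92 pc
M = m − 5 log₁₀ d + 5 = 10.17 − 5·1.3788 + 5 = 8.276
M − M_☉ = 8.276 − 4.83 = 3.446
L/L_☉ = 10^(−0.4 × 3.446) = 0.04185

M ≈ 8.28; L/L_☉ ≈ 0.0418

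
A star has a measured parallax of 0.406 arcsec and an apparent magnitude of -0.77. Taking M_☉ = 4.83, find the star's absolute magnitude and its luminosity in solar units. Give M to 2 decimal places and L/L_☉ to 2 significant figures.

M ≈ 2.27; L/L_☉ ≈ 11

d = 1/p = 1/0.406″ = 2.463 pc
M = m − 5 log₁₀ d + 5 = -0.77 − 5·0.3915 + 5 = 2.273
M − M_☉ = 2.273 − 4.83 = -2.557
L/L_☉ = 10^(−0.4 × -2.557) = 10.54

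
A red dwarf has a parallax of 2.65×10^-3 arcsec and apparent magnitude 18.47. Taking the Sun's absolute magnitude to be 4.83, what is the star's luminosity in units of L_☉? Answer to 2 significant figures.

L/L_☉ ≈ 5.0×10^-3

d = 1/p = 1/2.65×10^-3″ = 377.4 pc
M = m − 5 log₁₀ d + 5 = 18.47 − 5·2.5768 + 5 = 10.586
M − M_☉ = 10.586 − 4.83 = 5.756
L/L_☉ = 10^(−0.4 × 5.756) = 4.983×10^-3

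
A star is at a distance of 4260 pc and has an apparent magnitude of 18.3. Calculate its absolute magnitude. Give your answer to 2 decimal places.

5 log₁₀(d/10 pc) = 5 log₁₀(4260) − 5 = 13.147
M = m − 5 log₁₀(d/10) = 18.3 − 13.147 = 5.153

M ≈ 5.15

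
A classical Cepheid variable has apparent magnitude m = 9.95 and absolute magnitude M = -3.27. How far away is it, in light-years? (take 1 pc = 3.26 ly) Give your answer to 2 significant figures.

d ≈ 14000 ly

Distance modulus: m − M = 9.95 − (-3.27) = 13.220
m − M = 5 log₁₀ d − 5
log₁₀ d = (m − M)/5 + 1 = 3.6440
d = 10^3.6440 = 4406 pc
= 14360 ly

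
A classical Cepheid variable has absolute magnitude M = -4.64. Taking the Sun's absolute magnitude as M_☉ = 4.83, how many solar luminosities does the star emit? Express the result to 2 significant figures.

M − M_☉ = -4.64 − 4.83 = -9.470
L/L_☉ = 10^(−0.4 (M − M_☉)) = 10^3.788 = 6138

L/L_☉ ≈ 6100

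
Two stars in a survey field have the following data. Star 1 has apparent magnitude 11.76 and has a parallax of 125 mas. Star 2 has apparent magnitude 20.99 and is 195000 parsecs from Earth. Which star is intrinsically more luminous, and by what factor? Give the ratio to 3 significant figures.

Star 2 is more luminous, by a factor of 121000.

Star 1: p = 125 mas = 0.125″ → d = 1/p = 8.000 pc
Star 1: M = m − 5 log₁₀ d + 5 = 11.76 − 5·0.9031 + 5 = 12.245
Star 2: M = m − 5 log₁₀ d + 5 = 20.99 − 5·5.2900 + 5 = -0.460
ΔM = M_1 − M_2 = 12.245 − (-0.460) = 12.705; smaller M is more luminous → Star 2.
L ratio = 10^(0.4 |ΔM|) = 10^5.082 = 120800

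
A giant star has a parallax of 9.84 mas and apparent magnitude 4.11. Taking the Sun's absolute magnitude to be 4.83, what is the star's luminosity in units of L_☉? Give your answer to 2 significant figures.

L/L_☉ ≈ 200

d = 1/p = 1000/9.84 mas = 101.6 pc
M = m − 5 log₁₀ d + 5 = 4.11 − 5·2.0070 + 5 = -0.925
M − M_☉ = -0.925 − 4.83 = -5.755
L/L_☉ = 10^(−0.4 × -5.755) = 200.5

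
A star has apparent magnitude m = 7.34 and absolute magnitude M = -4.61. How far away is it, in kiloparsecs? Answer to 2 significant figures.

d ≈ 2.5 kpc

Distance modulus: m − M = 7.34 − (-4.61) = 11.950
m − M = 5 log₁₀ d − 5
log₁₀ d = (m − M)/5 + 1 = 3.3900
d = 10^3.3900 = 2455 pc
= 2.455 kpc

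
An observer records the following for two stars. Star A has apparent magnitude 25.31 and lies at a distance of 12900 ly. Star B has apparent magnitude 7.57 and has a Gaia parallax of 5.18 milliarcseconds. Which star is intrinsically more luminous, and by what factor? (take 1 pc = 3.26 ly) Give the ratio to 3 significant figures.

Star B is more luminous, by a factor of 29700.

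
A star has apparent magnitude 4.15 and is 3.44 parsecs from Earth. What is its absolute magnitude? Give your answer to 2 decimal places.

5 log₁₀(d/10 pc) = 5 log₁₀(3.440) − 5 = -2.317
M = m − 5 log₁₀(d/10) = 4.15 + 2.317 = 6.467

M ≈ 6.47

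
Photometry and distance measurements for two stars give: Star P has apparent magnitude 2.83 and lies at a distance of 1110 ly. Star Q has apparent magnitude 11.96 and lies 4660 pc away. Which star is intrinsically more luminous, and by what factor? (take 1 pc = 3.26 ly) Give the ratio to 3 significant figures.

Star P: d = 1110 ly / 3.26 = 340.5 pc
Star P: M = m − 5 log₁₀ d + 5 = 2.83 − 5·2.5321 + 5 = -4.831
Star Q: M = m − 5 log₁₀ d + 5 = 11.96 − 5·3.6684 + 5 = -1.382
ΔM = M_P − M_Q = -4.831 − (-1.382) = -3.449; smaller M is more luminous → Star P.
L ratio = 10^(0.4 |ΔM|) = 10^1.379 = 23.96

Star P is more luminous, by a factor of 24.0.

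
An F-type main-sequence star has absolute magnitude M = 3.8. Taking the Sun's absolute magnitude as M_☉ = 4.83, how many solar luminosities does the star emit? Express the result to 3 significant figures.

L/L_☉ ≈ 2.58

M − M_☉ = 3.8 − 4.83 = -1.030
L/L_☉ = 10^(−0.4 (M − M_☉)) = 10^0.412 = 2.582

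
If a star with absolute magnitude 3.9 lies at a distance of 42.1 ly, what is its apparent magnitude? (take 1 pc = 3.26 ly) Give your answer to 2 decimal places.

d = 42.1 ly / 3.26 = 12.91 pc
m = M + 5 log₁₀ d − 5 = 3.9 + 5·1.1111 − 5 = 4.455

m ≈ 4.46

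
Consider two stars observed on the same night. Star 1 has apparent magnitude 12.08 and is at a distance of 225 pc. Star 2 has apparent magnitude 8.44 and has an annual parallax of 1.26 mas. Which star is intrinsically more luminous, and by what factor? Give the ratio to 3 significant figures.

Star 2 is more luminous, by a factor of 356.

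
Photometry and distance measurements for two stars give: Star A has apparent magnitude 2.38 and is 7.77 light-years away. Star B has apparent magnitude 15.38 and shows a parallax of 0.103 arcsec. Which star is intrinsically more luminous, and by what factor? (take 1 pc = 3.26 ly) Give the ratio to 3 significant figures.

Star A is more luminous, by a factor of 9550.

Star A: d = 7.77 ly / 3.26 = 2.383 pc
Star A: M = m − 5 log₁₀ d + 5 = 2.38 − 5·0.3772 + 5 = 5.494
Star B: d = 1/p = 1/0.103″ = 9.709 pc
Star B: M = m − 5 log₁₀ d + 5 = 15.38 − 5·0.9872 + 5 = 15.444
ΔM = M_A − M_B = 5.494 − (15.444) = -9.950; smaller M is more luminous → Star A.
L ratio = 10^(0.4 |ΔM|) = 10^3.980 = 9552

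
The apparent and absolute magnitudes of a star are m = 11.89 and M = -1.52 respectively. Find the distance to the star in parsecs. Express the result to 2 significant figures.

d ≈ 4800 pc

μ = m − M = 13.410
m − M = 5 log₁₀ d − 5
log₁₀ d = (m − M)/5 + 1 = 3.6820
d = 10^3.6820 = 4808 pc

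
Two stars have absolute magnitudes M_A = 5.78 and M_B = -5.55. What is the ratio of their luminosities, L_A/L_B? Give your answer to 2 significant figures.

ΔM = M_A − M_B = 11.33
L_A/L_B = 10^(−0.4 ΔM) = 10^-4.532 = 2.938×10^-5

L_A/L_B ≈ 2.9×10^-5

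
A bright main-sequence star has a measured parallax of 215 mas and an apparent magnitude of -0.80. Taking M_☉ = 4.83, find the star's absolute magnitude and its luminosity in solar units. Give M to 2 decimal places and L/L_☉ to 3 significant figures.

M ≈ 0.86; L/L_☉ ≈ 38.6

d = 1/p = 1000/215 mas = 4.651 pc
M = m − 5 log₁₀ d + 5 = -0.80 − 5·0.6676 + 5 = 0.862
M − M_☉ = 0.862 − 4.83 = -3.968
L/L_☉ = 10^(−0.4 × -3.968) = 38.65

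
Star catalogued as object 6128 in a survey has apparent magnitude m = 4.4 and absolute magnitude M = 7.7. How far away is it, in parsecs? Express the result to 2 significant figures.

μ = m − M = -3.300
m − M = 5 log₁₀ d − 5
log₁₀ d = (m − M)/5 + 1 = 0.3400
d = 10^0.3400 = 2.188 pc

d ≈ 2.2 pc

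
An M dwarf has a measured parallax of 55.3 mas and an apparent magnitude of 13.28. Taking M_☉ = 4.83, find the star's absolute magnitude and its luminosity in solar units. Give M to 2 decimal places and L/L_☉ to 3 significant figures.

M ≈ 11.99; L/L_☉ ≈ 1.36×10^-3

d = 1/p = 1000/55.3 mas = 18.08 pc
M = m − 5 log₁₀ d + 5 = 13.28 − 5·1.2573 + 5 = 11.994
M − M_☉ = 11.994 − 4.83 = 7.164
L/L_☉ = 10^(−0.4 × 7.164) = 1.363×10^-3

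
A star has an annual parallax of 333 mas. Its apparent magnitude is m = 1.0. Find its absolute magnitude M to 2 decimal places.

M ≈ 3.61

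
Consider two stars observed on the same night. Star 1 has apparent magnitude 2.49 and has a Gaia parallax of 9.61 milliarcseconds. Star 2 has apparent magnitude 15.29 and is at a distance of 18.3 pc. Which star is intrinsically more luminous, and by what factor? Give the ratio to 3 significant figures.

Star 1 is more luminous, by a factor of 4.26×10^6.

Star 1: p = 9.61 mas = 9.61×10^-3″ → d = 1/p = 104.1 pc
Star 1: M = m − 5 log₁₀ d + 5 = 2.49 − 5·2.0173 + 5 = -2.596
Star 2: M = m − 5 log₁₀ d + 5 = 15.29 − 5·1.2625 + 5 = 13.978
ΔM = M_1 − M_2 = -2.596 − (13.978) = -16.574; smaller M is more luminous → Star 1.
L ratio = 10^(0.4 |ΔM|) = 10^6.630 = 4.262×10^6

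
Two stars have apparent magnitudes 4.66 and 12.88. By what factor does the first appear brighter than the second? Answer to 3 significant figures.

1940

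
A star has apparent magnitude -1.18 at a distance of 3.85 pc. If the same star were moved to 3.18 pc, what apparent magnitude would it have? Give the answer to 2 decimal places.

m ≈ -1.60

Flux ∝ 1/d², so Δm = 5 log₁₀(d₂/d₁) = 5 log₁₀(3.18/3.85) = -0.415
m₂ = m₁ + Δm = -1.18 + (-0.415) = -1.595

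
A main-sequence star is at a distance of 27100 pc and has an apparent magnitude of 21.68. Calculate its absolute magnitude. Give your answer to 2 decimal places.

M ≈ 4.52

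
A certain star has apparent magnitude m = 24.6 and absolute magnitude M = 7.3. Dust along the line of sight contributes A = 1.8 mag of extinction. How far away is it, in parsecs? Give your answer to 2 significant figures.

d ≈ 13000 pc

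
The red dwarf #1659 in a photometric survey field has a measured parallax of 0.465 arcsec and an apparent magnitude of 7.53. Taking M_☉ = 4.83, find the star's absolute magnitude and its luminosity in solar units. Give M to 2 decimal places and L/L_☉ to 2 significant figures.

M ≈ 10.87; L/L_☉ ≈ 3.8×10^-3

d = 1/p = 1/0.465″ = 2.151 pc
M = m − 5 log₁₀ d + 5 = 7.53 − 5·0.3325 + 5 = 10.867
M − M_☉ = 10.867 − 4.83 = 6.037
L/L_☉ = 10^(−0.4 × 6.037) = 3.847×10^-3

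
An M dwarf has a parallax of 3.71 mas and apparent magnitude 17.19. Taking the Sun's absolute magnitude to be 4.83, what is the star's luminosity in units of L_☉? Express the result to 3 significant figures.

d = 1/p = 1000/3.71 mas = 269.5 pc
M = m − 5 log₁₀ d + 5 = 17.19 − 5·2.4306 + 5 = 10.037
M − M_☉ = 10.037 − 4.83 = 5.207
L/L_☉ = 10^(−0.4 × 5.207) = 8.265×10^-3

L/L_☉ ≈ 8.27×10^-3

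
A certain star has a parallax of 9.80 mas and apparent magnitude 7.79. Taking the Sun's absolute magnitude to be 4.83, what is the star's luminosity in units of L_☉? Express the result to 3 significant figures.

d = 1/p = 1000/9.80 mas = 102.0 pc
M = m − 5 log₁₀ d + 5 = 7.79 − 5·2.0088 + 5 = 2.746
M − M_☉ = 2.746 − 4.83 = -2.084
L/L_☉ = 10^(−0.4 × -2.084) = 6.816

L/L_☉ ≈ 6.82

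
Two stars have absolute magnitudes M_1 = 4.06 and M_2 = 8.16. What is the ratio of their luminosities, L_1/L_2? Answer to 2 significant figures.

ΔM = M_1 − M_2 = -4.10
L_1/L_2 = 10^(−0.4 ΔM) = 10^1.640 = 43.65

L_1/L_2 ≈ 44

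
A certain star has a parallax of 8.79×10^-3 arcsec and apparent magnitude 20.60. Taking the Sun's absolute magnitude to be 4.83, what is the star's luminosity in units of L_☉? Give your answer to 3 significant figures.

d = 1/p = 1/8.79×10^-3″ = 113.8 pc
M = m − 5 log₁₀ d + 5 = 20.60 − 5·2.0560 + 5 = 15.320
M − M_☉ = 15.320 − 4.83 = 10.490
L/L_☉ = 10^(−0.4 × 10.490) = 6.368×10^-5

L/L_☉ ≈ 6.37×10^-5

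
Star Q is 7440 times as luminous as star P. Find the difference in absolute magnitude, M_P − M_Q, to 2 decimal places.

M_P − M_Q ≈ 9.68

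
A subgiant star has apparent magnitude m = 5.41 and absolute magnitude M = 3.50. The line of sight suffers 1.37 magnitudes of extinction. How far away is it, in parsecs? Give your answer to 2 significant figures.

m − M = 5 log₁₀(d/10 pc) + A  ⇒  5.41 − (3.50) − 1.37 = 5 log₁₀(d/10)
0.540 = 5 log₁₀(d/10)
log₁₀ d = (m − M − A)/5 + 1 = 1.1080
d = 10^1.1080 = 12.82 pc

d ≈ 13 pc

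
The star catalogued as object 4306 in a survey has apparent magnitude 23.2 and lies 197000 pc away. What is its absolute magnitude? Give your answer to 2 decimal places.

5 log₁₀(d/10 pc) = 5 log₁₀(197000) − 5 = 21.472
M = m − 5 log₁₀(d/10) = 23.2 − 21.472 = 1.728

M ≈ 1.73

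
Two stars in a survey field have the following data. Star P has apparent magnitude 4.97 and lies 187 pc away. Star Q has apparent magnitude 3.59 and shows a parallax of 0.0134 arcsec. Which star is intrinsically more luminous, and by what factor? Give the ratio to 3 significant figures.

Star P is more luminous, by a factor of 1.76.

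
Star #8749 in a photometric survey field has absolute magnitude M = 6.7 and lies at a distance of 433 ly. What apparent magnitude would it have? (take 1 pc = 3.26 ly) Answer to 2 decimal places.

d = 433 ly / 3.26 = 132.8 pc
m = M + 5 log₁₀ d − 5 = 6.7 + 5·2.1233 − 5 = 12.316

m ≈ 12.32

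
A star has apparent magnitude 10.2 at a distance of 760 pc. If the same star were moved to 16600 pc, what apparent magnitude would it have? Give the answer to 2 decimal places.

Flux ∝ 1/d², so Δm = 5 log₁₀(d₂/d₁) = 5 log₁₀(16600/760) = 6.696
m₂ = m₁ + Δm = 10.2 + (6.696) = 16.896

m ≈ 16.90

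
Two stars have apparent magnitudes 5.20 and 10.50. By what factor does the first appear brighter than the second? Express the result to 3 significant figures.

132

Δm = 5.20 − (10.50) = -5.30
Flux ratio = 10^(−0.4 Δm) = 10^(−0.4 × -5.30) = 10^2.120 = 131.8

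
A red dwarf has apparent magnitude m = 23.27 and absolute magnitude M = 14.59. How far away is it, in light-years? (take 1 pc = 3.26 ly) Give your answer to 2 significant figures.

d ≈ 1800 ly

μ = m − M = 8.680
m − M = 5 log₁₀ d − 5
log₁₀ d = (m − M)/5 + 1 = 2.7360
d = 10^2.7360 = 544.5 pc
= 1775 ly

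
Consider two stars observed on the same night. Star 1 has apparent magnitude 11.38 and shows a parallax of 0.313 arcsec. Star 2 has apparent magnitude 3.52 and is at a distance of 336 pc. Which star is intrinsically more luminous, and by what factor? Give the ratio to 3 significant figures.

Star 2 is more luminous, by a factor of 1.54×10^7.

Star 1: d = 1/p = 1/0.313″ = 3.195 pc
Star 1: M = m − 5 log₁₀ d + 5 = 11.38 − 5·0.5045 + 5 = 13.858
Star 2: M = m − 5 log₁₀ d + 5 = 3.52 − 5·2.5263 + 5 = -4.112
ΔM = M_1 − M_2 = 13.858 − (-4.112) = 17.969; smaller M is more luminous → Star 2.
L ratio = 10^(0.4 |ΔM|) = 10^7.188 = 1.541×10^7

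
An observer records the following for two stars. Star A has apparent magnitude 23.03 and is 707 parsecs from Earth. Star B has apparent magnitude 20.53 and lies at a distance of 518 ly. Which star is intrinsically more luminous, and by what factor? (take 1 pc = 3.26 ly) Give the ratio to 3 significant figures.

Star A is more luminous, by a factor of 1.98.

Star A: M = m − 5 log₁₀ d + 5 = 23.03 − 5·2.8494 + 5 = 13.783
Star B: d = 518 ly / 3.26 = 158.9 pc
Star B: M = m − 5 log₁₀ d + 5 = 20.53 − 5·2.2011 + 5 = 14.524
ΔM = M_A − M_B = 13.783 − (14.524) = -0.742; smaller M is more luminous → Star A.
L ratio = 10^(0.4 |ΔM|) = 10^0.297 = 1.980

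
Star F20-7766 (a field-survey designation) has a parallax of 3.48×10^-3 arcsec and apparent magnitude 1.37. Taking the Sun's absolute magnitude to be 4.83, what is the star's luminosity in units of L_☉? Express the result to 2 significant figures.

L/L_☉ ≈ 20000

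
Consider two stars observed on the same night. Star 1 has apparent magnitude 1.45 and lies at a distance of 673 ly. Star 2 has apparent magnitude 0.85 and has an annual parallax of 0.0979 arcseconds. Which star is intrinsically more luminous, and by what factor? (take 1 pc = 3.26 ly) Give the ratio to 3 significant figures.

Star 1 is more luminous, by a factor of 235.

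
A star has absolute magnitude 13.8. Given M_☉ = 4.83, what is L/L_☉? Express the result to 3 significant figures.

L/L_☉ ≈ 2.58×10^-4

M − M_☉ = 13.8 − 4.83 = 8.970
L/L_☉ = 10^(−0.4 (M − M_☉)) = 10^-3.588 = 2.582×10^-4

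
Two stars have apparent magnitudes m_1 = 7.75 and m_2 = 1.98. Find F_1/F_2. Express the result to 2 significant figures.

F_1/F_2 ≈ 4.9×10^-3

Δm = 7.75 − (1.98) = 5.77
Flux ratio = 10^(−0.4 Δm) = 10^(−0.4 × 5.77) = 10^-2.308 = 4.920×10^-3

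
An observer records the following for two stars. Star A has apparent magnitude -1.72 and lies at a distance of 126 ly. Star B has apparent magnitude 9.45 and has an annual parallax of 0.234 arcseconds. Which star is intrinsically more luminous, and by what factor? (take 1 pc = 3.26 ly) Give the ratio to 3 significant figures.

Star A is more luminous, by a factor of 2.40×10^6.

Star A: d = 126 ly / 3.26 = 38.65 pc
Star A: M = m − 5 log₁₀ d + 5 = -1.72 − 5·1.5872 + 5 = -4.656
Star B: d = 1/p = 1/0.234″ = 4.274 pc
Star B: M = m − 5 log₁₀ d + 5 = 9.45 − 5·0.6308 + 5 = 11.296
ΔM = M_A − M_B = -4.656 − (11.296) = -15.952; smaller M is more luminous → Star A.
L ratio = 10^(0.4 |ΔM|) = 10^6.381 = 2.403×10^6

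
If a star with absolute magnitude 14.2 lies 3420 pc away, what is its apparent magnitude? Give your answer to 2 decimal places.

m ≈ 26.87

m = M + 5 log₁₀ d − 5 = 14.2 + 5·3.5340 − 5 = 26.870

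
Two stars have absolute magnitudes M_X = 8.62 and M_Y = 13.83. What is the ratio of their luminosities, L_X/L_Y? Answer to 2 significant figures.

ΔM = M_X − M_Y = -5.21
L_X/L_Y = 10^(−0.4 ΔM) = 10^2.084 = 121.3

L_X/L_Y ≈ 120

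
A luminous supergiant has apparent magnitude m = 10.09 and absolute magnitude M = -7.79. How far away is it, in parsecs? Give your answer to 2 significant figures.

Distance modulus: m − M = 10.09 − (-7.79) = 17.880
m − M = 5 log₁₀ d − 5
log₁₀ d = (m − M)/5 + 1 = 4.5760
d = 10^4.5760 = 37670 pc

d ≈ 38000 pc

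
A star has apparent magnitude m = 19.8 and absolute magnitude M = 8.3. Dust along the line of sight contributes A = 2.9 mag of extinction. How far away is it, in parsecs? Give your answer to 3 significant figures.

m − M = 5 log₁₀(d/10 pc) + A  ⇒  19.8 − (8.3) − 2.9 = 5 log₁₀(d/10)
8.600 = 5 log₁₀(d/10)
log₁₀ d = (m − M − A)/5 + 1 = 2.7200
d = 10^2.7200 = 524.8 pc

d ≈ 525 pc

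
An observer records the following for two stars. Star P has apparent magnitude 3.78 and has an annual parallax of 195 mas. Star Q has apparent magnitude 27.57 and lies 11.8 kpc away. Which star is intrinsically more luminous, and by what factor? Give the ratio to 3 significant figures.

Star P: p = 195 mas = 0.195″ → d = 1/p = 5.128 pc
Star P: M = m − 5 log₁₀ d + 5 = 3.78 − 5·0.7100 + 5 = 5.230
Star Q: d = 11.8 kpc = 11800 pc
Star Q: M = m − 5 log₁₀ d + 5 = 27.57 − 5·4.0719 + 5 = 12.211
ΔM = M_P − M_Q = 5.230 − (12.211) = -6.980; smaller M is more luminous → Star P.
L ratio = 10^(0.4 |ΔM|) = 10^2.792 = 619.7

Star P is more luminous, by a factor of 620.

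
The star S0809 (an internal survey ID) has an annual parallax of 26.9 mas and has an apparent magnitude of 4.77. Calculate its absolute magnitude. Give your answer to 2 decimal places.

M ≈ 1.92

p = 26.9 mas = 0.0269″ → d = 1/p = 37.17 pc
5 log₁₀(d/10 pc) = 5 log₁₀(37.17) − 5 = 2.851
M = m − 5 log₁₀(d/10) = 4.77 − 2.851 = 1.919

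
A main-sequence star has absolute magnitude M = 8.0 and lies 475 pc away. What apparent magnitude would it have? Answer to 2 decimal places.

m ≈ 16.38

m = M + 5 log₁₀ d − 5 = 8.0 + 5·2.6767 − 5 = 16.383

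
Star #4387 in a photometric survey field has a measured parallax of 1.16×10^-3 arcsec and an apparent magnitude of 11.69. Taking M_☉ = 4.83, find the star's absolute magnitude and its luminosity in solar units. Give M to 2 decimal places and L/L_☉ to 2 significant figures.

M ≈ 2.01; L/L_☉ ≈ 13

d = 1/p = 1/1.16×10^-3″ = 862.1 pc
M = m − 5 log₁₀ d + 5 = 11.69 − 5·2.9355 + 5 = 2.012
M − M_☉ = 2.012 − 4.83 = -2.818
L/L_☉ = 10^(−0.4 × -2.818) = 13.40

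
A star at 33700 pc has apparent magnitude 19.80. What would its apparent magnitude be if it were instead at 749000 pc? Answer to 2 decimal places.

m ≈ 26.53

Flux ∝ 1/d², so Δm = 5 log₁₀(d₂/d₁) = 5 log₁₀(749000/33700) = 6.734
m₂ = m₁ + Δm = 19.80 + (6.734) = 26.534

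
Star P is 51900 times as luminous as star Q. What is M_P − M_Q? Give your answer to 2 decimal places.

Pogson: ΔM = −2.5 log₁₀(ratio) = −2.5 log₁₀(51900) = −2.5 × 4.7152 = -11.788
Star P is brighter, so it has the smaller magnitude: the difference is negative.

M_P − M_Q ≈ -11.79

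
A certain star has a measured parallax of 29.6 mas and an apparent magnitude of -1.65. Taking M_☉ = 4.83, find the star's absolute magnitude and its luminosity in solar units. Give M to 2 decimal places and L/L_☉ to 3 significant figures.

d = 1/p = 1000/29.6 mas = 33.78 pc
M = m − 5 log₁₀ d + 5 = -1.65 − 5·1.5287 + 5 = -4.294
M − M_☉ = -4.294 − 4.83 = -9.124
L/L_☉ = 10^(−0.4 × -9.124) = 4461

M ≈ -4.29; L/L_☉ ≈ 4460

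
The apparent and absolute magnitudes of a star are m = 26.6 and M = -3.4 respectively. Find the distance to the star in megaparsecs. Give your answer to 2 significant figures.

d ≈ 10 Mpc

μ = m − M = 30.000
m − M = 5 log₁₀ d − 5
log₁₀ d = (m − M)/5 + 1 = 7.0000
d = 10^7.0000 = 1.000×10^7 pc
= 10.00 Mpc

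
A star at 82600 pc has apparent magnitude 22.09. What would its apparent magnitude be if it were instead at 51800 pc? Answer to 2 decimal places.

m ≈ 21.08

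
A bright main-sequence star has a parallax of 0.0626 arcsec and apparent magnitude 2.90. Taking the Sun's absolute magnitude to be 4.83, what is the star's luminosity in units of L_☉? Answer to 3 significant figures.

d = 1/p = 1/0.0626″ = 15.97 pc
M = m − 5 log₁₀ d + 5 = 2.90 − 5·1.2034 + 5 = 1.883
M − M_☉ = 1.883 − 4.83 = -2.947
L/L_☉ = 10^(−0.4 × -2.947) = 15.10

L/L_☉ ≈ 15.1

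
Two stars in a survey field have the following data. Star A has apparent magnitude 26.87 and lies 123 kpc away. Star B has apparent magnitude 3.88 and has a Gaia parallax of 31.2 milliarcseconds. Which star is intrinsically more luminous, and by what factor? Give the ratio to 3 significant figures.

Star B is more luminous, by a factor of 107.

Star A: d = 123 kpc = 123000 pc
Star A: M = m − 5 log₁₀ d + 5 = 26.87 − 5·5.0899 + 5 = 6.420
Star B: p = 31.2 mas = 0.0312″ → d = 1/p = 32.05 pc
Star B: M = m − 5 log₁₀ d + 5 = 3.88 − 5·1.5058 + 5 = 1.351
ΔM = M_A − M_B = 6.420 − (1.351) = 5.070; smaller M is more luminous → Star B.
L ratio = 10^(0.4 |ΔM|) = 10^2.028 = 106.6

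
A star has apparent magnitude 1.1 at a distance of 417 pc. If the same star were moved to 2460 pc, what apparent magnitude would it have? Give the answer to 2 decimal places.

Flux ∝ 1/d², so Δm = 5 log₁₀(d₂/d₁) = 5 log₁₀(2460/417) = 3.854
m₂ = m₁ + Δm = 1.1 + (3.854) = 4.954

m ≈ 4.95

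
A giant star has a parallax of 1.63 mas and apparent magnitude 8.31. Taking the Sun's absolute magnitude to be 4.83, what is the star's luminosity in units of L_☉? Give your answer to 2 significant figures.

d = 1/p = 1000/1.63 mas = 613.5 pc
M = m − 5 log₁₀ d + 5 = 8.31 − 5·2.7878 + 5 = -0.629
M − M_☉ = -0.629 − 4.83 = -5.459
L/L_☉ = 10^(−0.4 × -5.459) = 152.6

L/L_☉ ≈ 150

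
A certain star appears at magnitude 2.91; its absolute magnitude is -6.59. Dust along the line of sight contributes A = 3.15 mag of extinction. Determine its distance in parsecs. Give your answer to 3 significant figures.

m − M = 5 log₁₀(d/10 pc) + A  ⇒  2.91 − (-6.59) − 3.15 = 5 log₁₀(d/10)
6.350 = 5 log₁₀(d/10)
log₁₀ d = (m − M − A)/5 + 1 = 2.2700
d = 10^2.2700 = 186.2 pc

d ≈ 186 pc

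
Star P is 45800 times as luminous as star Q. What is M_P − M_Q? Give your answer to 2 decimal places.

Pogson: ΔM = −2.5 log₁₀(ratio) = −2.5 log₁₀(45800) = −2.5 × 4.6609 = -11.652
Star P is brighter, so it has the smaller magnitude: the difference is negative.

M_P − M_Q ≈ -11.65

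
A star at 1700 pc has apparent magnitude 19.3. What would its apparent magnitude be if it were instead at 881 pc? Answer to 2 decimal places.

m ≈ 17.87

Flux ∝ 1/d², so Δm = 5 log₁₀(d₂/d₁) = 5 log₁₀(881/1700) = -1.427
m₂ = m₁ + Δm = 19.3 + (-1.427) = 17.873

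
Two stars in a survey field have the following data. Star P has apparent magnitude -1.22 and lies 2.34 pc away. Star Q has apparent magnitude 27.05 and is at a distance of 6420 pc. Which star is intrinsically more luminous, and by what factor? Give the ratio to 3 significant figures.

Star P is more luminous, by a factor of 27000.

Star P: M = m − 5 log₁₀ d + 5 = -1.22 − 5·0.3692 + 5 = 1.934
Star Q: M = m − 5 log₁₀ d + 5 = 27.05 − 5·3.8075 + 5 = 13.012
ΔM = M_P − M_Q = 1.934 − (13.012) = -11.078; smaller M is more luminous → Star P.
L ratio = 10^(0.4 |ΔM|) = 10^4.431 = 27000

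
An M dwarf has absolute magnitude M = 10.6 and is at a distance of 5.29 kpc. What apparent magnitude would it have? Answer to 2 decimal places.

m ≈ 24.22

d = 5.29 kpc = 5290 pc
m = M + 5 log₁₀ d − 5 = 10.6 + 5·3.7235 − 5 = 24.217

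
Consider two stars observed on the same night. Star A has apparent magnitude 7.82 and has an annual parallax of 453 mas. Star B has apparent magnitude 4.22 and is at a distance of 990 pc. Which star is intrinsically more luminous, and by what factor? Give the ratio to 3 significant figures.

Star A: p = 453 mas = 0.453″ → d = 1/p = 2.208 pc
Star A: M = m − 5 log₁₀ d + 5 = 7.82 − 5·0.3439 + 5 = 11.100
Star B: M = m − 5 log₁₀ d + 5 = 4.22 − 5·2.9956 + 5 = -5.758
ΔM = M_A − M_B = 11.100 − (-5.758) = 16.859; smaller M is more luminous → Star B.
L ratio = 10^(0.4 |ΔM|) = 10^6.743 = 5.539×10^6

Star B is more luminous, by a factor of 5.54×10^6.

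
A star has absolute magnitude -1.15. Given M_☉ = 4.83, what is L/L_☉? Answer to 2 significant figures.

M − M_☉ = -1.15 − 4.83 = -5.980
L/L_☉ = 10^(−0.4 (M − M_☉)) = 10^2.392 = 246.6

L/L_☉ ≈ 250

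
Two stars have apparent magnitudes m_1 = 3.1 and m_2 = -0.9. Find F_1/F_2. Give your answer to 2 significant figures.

F_1/F_2 ≈ 0.025

Magnitude difference = 4.0
Flux ratio = 10^(−0.4 Δm) = 10^(−0.4 × 4.0) = 10^-1.600 = 0.02512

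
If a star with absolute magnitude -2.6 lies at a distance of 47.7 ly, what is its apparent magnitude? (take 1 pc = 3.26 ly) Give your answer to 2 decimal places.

d = 47.7 ly / 3.26 = 14.63 pc
m = M + 5 log₁₀ d − 5 = -2.6 + 5·1.1653 − 5 = -1.773

m ≈ -1.77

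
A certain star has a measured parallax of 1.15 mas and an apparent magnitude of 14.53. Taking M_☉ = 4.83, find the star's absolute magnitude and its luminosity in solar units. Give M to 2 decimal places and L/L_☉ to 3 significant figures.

M ≈ 4.83; L/L_☉ ≈ 0.997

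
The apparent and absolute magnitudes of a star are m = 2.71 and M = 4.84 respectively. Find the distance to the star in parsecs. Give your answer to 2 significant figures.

d ≈ 3.7 pc

Distance modulus: m − M = 2.71 − (4.84) = -2.130
m − M = 5 log₁₀ d − 5
log₁₀ d = (m − M)/5 + 1 = 0.5740
d = 10^0.5740 = 3.750 pc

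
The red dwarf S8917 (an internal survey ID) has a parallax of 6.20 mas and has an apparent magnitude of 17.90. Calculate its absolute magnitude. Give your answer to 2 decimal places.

M ≈ 11.86

p = 6.20 mas = 6.20×10^-3″ → d = 1/p = 161.3 pc
5 log₁₀(d/10 pc) = 5 log₁₀(161.3) − 5 = 6.038
M = m − 5 log₁₀(d/10) = 17.90 − 6.038 = 11.862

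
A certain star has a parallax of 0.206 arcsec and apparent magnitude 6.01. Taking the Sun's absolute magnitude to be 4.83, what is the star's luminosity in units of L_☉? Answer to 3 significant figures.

L/L_☉ ≈ 0.0795

d = 1/p = 1/0.206″ = 4.854 pc
M = m − 5 log₁₀ d + 5 = 6.01 − 5·0.6861 + 5 = 7.579
M − M_☉ = 7.579 − 4.83 = 2.749
L/L_☉ = 10^(−0.4 × 2.749) = 0.07948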